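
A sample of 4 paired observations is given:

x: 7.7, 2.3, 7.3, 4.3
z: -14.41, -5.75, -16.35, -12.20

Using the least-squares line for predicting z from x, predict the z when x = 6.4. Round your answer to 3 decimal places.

n = 4, Σx = 21.6, Σy = -48.71, Σxy = -295.997, Σx² = 136.36
Sxx = Σx² − (Σx)²/n = 136.36 − 116.64 = 19.72
Sxy = Σxy − (Σx)(Σy)/n = -295.997 − (-263.034) = -32.963
b = Sxy/Sxx = -32.963/19.72 = -1.671552
a = ȳ − b·x̄ = -12.1775 − (-1.671552)·5.4 = -3.151121
ŷ(6.4) = a + b·6.4 = -3.151121 + (-1.671552)·6.4 = -13.849052

-13.849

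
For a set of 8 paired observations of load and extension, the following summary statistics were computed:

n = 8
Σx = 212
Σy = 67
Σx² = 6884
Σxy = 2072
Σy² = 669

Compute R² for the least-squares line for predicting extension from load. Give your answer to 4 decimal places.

Sxx = Σx² − (Σx)²/n = 6884 − 5618 = 1266
Sxy = Σxy − (Σx)(Σy)/n = 2072 − 1775.5 = 296.5
Syy = Σy² − (Σy)²/n = 669 − 561.125 = 107.875
R² = Sxy²/(Sxx·Syy) = (296.5)²/(1266·107.875) = 0.643717

0.6437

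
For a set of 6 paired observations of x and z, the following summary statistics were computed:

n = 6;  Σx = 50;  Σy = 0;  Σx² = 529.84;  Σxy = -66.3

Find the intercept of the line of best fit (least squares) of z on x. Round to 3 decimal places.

Sxx = Σx² − (Σx)²/n = 529.84 − 416.666667 = 113.173333
Sxy = Σxy − (Σx)(Σy)/n = -66.3 − 0 = -66.3
b = Sxy/Sxx = -66.3/113.173333 = -0.585827
a = ȳ − b·x̄ = 0 − (-0.585827)·8.333333 = 4.881892

4.882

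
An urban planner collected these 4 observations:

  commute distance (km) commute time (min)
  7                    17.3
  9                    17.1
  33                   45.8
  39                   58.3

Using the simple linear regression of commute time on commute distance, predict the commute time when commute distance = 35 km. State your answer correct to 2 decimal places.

51.01

n = 4, Σx = 88, Σy = 138.5, Σxy = 4060.1, Σx² = 2740
Sxx = Σx² − (Σx)²/n = 2740 − 1936 = 804
Sxy = Σxy − (Σx)(Σy)/n = 4060.1 − 3047 = 1013.1
b = Sxy/Sxx = 1013.1/804 = 1.260075
a = ȳ − b·x̄ = 34.625 − 1.260075·22 = 6.903358
ŷ(35) = a + b·35 = 6.903358 + 1.260075·35 = 51.005970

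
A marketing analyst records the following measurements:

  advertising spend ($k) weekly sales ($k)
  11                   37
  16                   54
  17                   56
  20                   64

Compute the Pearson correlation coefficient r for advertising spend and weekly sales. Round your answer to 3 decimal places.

n = 4, Σx = 64, Σy = 211, Σxy = 3503, Σx² = 1066, Σy² = 11517
Sxx = Σx² − (Σx)²/n = 1066 − 1024 = 42
Sxy = Σxy − (Σx)(Σy)/n = 3503 − 3376 = 127
Syy = Σy² − (Σy)²/n = 11517 − 11130.25 = 386.75
r = Sxy/√(Sxx·Syy) = 127/√(16243.5) = 127/127.449990 = 0.996469

0.996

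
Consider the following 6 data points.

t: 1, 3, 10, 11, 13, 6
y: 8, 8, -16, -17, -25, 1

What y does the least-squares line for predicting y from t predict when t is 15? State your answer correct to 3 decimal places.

-29.382

n = 6, Σx = 44, Σy = -41, Σxy = -634, Σx² = 436
Sxx = Σx² − (Σx)²/n = 436 − 322.666667 = 113.333333
Sxy = Σxy − (Σx)(Σy)/n = -634 − (-300.666667) = -333.333333
b = Sxy/Sxx = -333.333333/113.333333 = -2.941176
a = ȳ − b·x̄ = -6.833333 − (-2.941176)·7.333333 = 14.735294
ŷ(15) = a + b·15 = 14.735294 + (-2.941176)·15 = -29.382353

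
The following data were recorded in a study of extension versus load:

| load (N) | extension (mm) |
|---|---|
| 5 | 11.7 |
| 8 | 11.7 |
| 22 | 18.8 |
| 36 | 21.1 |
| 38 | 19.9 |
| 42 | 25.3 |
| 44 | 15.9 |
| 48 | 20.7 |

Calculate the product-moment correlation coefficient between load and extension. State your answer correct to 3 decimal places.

0.777

n = 8, Σx = 243, Σy = 145.1, Σxy = 4837.3, Σx² = 9317, Σy² = 2789.83
Sxx = Σx² − (Σx)²/n = 9317 − 7381.125 = 1935.875
Sxy = Σxy − (Σx)(Σy)/n = 4837.3 − 4407.4125 = 429.8875
Syy = Σy² − (Σy)²/n = 2789.83 − 2631.75125 = 158.07875
r = Sxy/√(Sxx·Syy) = 429.8875/√(306020.700156) = 429.8875/553.191378 = 0.777104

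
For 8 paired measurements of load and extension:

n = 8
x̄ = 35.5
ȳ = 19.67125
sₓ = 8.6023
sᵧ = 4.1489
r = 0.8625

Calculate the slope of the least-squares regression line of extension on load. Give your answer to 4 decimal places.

b = r · sᵧ/sₓ = 0.8625 · 4.1489/8.6023 = 0.415985

0.4160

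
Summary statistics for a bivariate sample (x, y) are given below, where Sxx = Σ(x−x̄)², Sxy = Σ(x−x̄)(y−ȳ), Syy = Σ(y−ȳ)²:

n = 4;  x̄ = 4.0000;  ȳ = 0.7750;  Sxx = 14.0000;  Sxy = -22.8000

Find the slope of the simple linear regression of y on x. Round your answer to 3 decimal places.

b = Sxy/Sxx = -22.8/14 = -1.628571

-1.629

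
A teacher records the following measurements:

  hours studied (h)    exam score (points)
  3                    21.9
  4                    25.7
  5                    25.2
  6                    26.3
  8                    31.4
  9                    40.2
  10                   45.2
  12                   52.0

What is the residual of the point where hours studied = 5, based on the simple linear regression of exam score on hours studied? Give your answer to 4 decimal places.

-1.1138

n = 8, Σx = 57, Σy = 267.9, Σxy = 2141.3, Σx² = 475
Sxx = Σx² − (Σx)²/n = 475 − 406.125 = 68.875
Sxy = Σxy − (Σx)(Σy)/n = 2141.3 − 1908.7875 = 232.5125
b = Sxy/Sxx = 232.5125/68.875 = 3.375862
a = ȳ − b·x̄ = 33.4875 − 3.375862·7.125 = 9.434483
ŷ(5) = 9.434483 + 3.375862·5 = 26.313793
residual = y − ŷ = 25.2 − 26.313793 = -1.113793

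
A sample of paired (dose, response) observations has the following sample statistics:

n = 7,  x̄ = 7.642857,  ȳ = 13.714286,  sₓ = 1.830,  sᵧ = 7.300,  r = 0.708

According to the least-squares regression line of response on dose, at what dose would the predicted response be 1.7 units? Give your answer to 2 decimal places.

3.39

b = r · sᵧ/sₓ = 0.708 · 7.3/1.83 = 2.824262
a = ȳ − b·x̄ = 13.714286 − 2.824262·7.642857 = -7.871147
Set a + b·x = 1.7: x = (1.7 − (-7.871147)) / 2.824262 = 3.388902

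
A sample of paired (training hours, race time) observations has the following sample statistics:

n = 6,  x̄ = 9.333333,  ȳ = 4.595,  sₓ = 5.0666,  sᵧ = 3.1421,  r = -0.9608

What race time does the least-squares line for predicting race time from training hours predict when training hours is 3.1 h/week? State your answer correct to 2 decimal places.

8.31

b = r · sᵧ/sₓ = -0.9608 · 3.1421/5.0666 = -0.595849
a = ȳ − b·x̄ = 4.595 − (-0.595849)·9.333333 = 10.156259
ŷ(3.1) = a + b·3.1 = 10.156259 + (-0.595849)·3.1 = 8.309127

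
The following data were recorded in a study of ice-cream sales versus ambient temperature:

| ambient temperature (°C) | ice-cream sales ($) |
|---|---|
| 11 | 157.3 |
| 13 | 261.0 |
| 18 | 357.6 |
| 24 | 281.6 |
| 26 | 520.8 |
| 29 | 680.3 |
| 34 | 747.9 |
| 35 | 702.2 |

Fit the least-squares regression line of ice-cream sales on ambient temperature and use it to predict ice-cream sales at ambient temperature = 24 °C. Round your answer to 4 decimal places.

n = 8, Σx = 190, Σy = 3708.7, Σxy = 101593.6, Σx² = 5088
Sxx = Σx² − (Σx)²/n = 5088 − 4512.5 = 575.5
Sxy = Σxy − (Σx)(Σy)/n = 101593.6 − 88081.625 = 13511.975
b = Sxy/Sxx = 13511.975/575.5 = 23.478671
a = ȳ − b·x̄ = 463.5875 − 23.478671·23.75 = -94.030930
ŷ(24) = a + b·24 = -94.030930 + 23.478671·24 = 469.457168

469.4572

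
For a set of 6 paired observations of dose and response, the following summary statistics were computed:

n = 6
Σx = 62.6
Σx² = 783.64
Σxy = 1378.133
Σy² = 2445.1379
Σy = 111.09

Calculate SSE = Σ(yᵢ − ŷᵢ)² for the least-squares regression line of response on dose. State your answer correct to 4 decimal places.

20.5113

Sxx = Σx² − (Σx)²/n = 783.64 − 653.126667 = 130.513333
Sxy = Σxy − (Σx)(Σy)/n = 1378.133 − 1159.039 = 219.094
Syy = Σy² − (Σy)²/n = 2445.1379 − 2056.83135 = 388.30655
b = Sxy/Sxx = 219.094/130.513333 = 1.678710
SSE = Syy − b·Sxy = 388.30655 − 1.678710·219.094 = 20.511325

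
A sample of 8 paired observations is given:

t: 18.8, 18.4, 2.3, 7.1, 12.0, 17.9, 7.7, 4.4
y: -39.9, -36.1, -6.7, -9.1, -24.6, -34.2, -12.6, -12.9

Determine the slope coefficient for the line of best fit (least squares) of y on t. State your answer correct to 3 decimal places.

-1.955

n = 8, Σx = 88.6, Σy = -176.1, Σxy = -2555.54, Σx² = 1290.76
Sxx = Σx² − (Σx)²/n = 1290.76 − 981.245 = 309.515
Sxy = Σxy − (Σx)(Σy)/n = -2555.54 − (-1950.3075) = -605.2325
b = Sxy/Sxx = -605.2325/309.515 = -1.955422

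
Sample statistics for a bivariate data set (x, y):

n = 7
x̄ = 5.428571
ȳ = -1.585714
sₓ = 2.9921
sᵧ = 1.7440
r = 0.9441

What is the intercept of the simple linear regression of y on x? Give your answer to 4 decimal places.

-4.5730

b = r · sᵧ/sₓ = 0.9441 · 1.744/2.9921 = 0.550286
a = ȳ − b·x̄ = -1.585714 − 0.550286·5.428571 = -4.572980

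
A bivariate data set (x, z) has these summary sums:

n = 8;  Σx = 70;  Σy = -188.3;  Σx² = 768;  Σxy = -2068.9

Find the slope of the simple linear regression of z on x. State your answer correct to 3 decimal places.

Sxx = Σx² − (Σx)²/n = 768 − 612.5 = 155.5
Sxy = Σxy − (Σx)(Σy)/n = -2068.9 − (-1647.625) = -421.275
b = Sxy/Sxx = -421.275/155.5 = -2.709164

-2.709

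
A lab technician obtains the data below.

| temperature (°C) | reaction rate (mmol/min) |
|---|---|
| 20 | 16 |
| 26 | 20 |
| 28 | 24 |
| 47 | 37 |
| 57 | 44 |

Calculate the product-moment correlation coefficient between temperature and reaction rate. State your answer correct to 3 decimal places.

0.997

n = 5, Σx = 178, Σy = 141, Σxy = 5759, Σx² = 7318, Σy² = 4537
Sxx = Σx² − (Σx)²/n = 7318 − 6336.8 = 981.2
Sxy = Σxy − (Σx)(Σy)/n = 5759 − 5019.6 = 739.4
Syy = Σy² − (Σy)²/n = 4537 − 3976.2 = 560.8
r = Sxy/√(Sxx·Syy) = 739.4/√(550256.96) = 739.4/741.793071 = 0.996774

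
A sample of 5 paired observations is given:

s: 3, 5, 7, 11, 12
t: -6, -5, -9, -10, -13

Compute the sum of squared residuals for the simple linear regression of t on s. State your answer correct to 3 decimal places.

n = 5, Σx = 38, Σy = -43, Σxy = -372, Σx² = 348, Σy² = 411
Sxx = Σx² − (Σx)²/n = 348 − 288.8 = 59.2
Sxy = Σxy − (Σx)(Σy)/n = -372 − (-326.8) = -45.2
Syy = Σy² − (Σy)²/n = 411 − 369.8 = 41.2
b = Sxy/Sxx = -45.2/59.2 = -0.763514
SSE = Syy − b·Sxy = 41.2 − (-0.763514)·(-45.2) = 6.689189

6.689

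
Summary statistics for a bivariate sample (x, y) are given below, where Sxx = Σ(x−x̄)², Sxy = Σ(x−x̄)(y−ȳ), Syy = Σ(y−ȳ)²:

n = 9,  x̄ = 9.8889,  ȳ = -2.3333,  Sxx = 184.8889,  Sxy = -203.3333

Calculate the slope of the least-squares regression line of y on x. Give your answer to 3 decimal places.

b = Sxy/Sxx = -203.3333/184.8889 = -1.099759

-1.100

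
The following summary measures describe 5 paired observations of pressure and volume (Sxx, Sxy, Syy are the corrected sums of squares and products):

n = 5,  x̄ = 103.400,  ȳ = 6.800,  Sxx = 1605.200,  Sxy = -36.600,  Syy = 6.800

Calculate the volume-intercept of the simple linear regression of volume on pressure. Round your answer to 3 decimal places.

9.158

b = Sxy/Sxx = -36.6/1605.2 = -0.022801
a = ȳ − b·x̄ = 6.8 − (-0.022801)·103.4 = 9.157613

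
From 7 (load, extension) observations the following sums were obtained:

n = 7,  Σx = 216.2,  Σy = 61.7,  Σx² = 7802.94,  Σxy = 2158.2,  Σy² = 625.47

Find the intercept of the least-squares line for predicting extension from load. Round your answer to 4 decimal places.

Sxx = Σx² − (Σx)²/n = 7802.94 − 6677.491429 = 1125.448571
Sxy = Σxy − (Σx)(Σy)/n = 2158.2 − 1905.648571 = 252.551429
b = Sxy/Sxx = 252.551429/1125.448571 = 0.224401
a = ȳ − b·x̄ = 8.814286 − 0.224401·30.885714 = 1.883510

1.8835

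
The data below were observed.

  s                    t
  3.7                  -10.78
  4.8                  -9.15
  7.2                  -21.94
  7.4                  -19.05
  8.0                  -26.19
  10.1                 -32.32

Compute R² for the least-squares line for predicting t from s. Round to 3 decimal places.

0.926

n = 6, Σx = 41.2, Σy = -119.43, Σxy = -918.696, Σx² = 309.34, Σy² = 2774.6955
Sxx = Σx² − (Σx)²/n = 309.34 − 282.906667 = 26.433333
Sxy = Σxy − (Σx)(Σy)/n = -918.696 − (-820.086) = -98.61
Syy = Σy² − (Σy)²/n = 2774.6955 − 2377.25415 = 397.44135
R² = Sxy²/(Sxx·Syy) = (-98.61)²/(26.433333·397.44135) = 0.925586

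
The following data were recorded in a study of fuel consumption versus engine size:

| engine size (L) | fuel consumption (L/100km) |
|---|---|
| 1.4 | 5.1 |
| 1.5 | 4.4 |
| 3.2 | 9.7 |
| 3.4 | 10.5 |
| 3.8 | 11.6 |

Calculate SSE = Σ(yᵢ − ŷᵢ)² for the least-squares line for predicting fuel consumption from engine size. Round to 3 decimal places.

0.516

n = 5, Σx = 13.3, Σy = 41.3, Σxy = 124.56, Σx² = 40.45, Σy² = 384.27
Sxx = Σx² − (Σx)²/n = 40.45 − 35.378 = 5.072
Sxy = Σxy − (Σx)(Σy)/n = 124.56 − 109.858 = 14.702
Syy = Σy² − (Σy)²/n = 384.27 − 341.138 = 43.132
b = Sxy/Sxx = 14.702/5.072 = 2.898659
SSE = Syy − b·Sxy = 43.132 − 2.898659·14.702 = 0.515911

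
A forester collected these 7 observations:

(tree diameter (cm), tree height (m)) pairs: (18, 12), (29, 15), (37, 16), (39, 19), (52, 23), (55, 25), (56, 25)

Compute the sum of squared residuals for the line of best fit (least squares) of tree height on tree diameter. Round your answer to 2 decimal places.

5.16

n = 7, Σx = 286, Σy = 135, Σxy = 5955, Σx² = 12920, Σy² = 2765
Sxx = Σx² − (Σx)²/n = 12920 − 11685.142857 = 1234.857143
Sxy = Σxy − (Σx)(Σy)/n = 5955 − 5515.714286 = 439.285714
Syy = Σy² − (Σy)²/n = 2765 − 2603.571429 = 161.428571
b = Sxy/Sxx = 439.285714/1234.857143 = 0.355738
SSE = Syy − b·Sxy = 161.428571 − 0.355738·439.285714 = 5.157913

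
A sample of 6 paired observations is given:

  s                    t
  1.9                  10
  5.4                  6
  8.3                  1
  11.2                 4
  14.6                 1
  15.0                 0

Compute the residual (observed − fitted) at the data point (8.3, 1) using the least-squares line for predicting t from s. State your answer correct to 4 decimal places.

-3.3807

n = 6, Σx = 56.4, Σy = 22, Σxy = 119.1, Σx² = 665.26
Sxx = Σx² − (Σx)²/n = 665.26 − 530.16 = 135.1
Sxy = Σxy − (Σx)(Σy)/n = 119.1 − 206.8 = -87.7
b = Sxy/Sxx = -87.7/135.1 = -0.649149
a = ȳ − b·x̄ = 3.666667 − (-0.649149)·9.4 = 9.768665
ŷ(8.3) = 9.768665 + (-0.649149)·8.3 = 4.380730
residual = y − ŷ = 1 − 4.380730 = -3.380730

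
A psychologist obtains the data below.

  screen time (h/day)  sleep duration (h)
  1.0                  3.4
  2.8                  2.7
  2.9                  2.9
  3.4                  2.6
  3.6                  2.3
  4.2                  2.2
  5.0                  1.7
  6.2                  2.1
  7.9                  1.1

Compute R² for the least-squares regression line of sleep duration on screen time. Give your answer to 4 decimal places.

n = 9, Σx = 37, Σy = 21, Σxy = 75.94, Σx² = 185.26, Σy² = 52.66
Sxx = Σx² − (Σx)²/n = 185.26 − 152.111111 = 33.148889
Sxy = Σxy − (Σx)(Σy)/n = 75.94 − 86.333333 = -10.393333
Syy = Σy² − (Σy)²/n = 52.66 − 49 = 3.66
R² = Sxy²/(Sxx·Syy) = (-10.393333)²/(33.148889·3.66) = 0.890348

0.8903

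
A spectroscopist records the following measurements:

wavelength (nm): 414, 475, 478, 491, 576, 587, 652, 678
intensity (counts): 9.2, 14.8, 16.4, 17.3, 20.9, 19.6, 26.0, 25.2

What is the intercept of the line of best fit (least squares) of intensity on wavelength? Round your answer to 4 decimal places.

n = 8, Σx = 4351, Σy = 149.4, Σxy = 84753.5, Σx² = 2427719
Sxx = Σx² − (Σx)²/n = 2427719 − 2366400.125 = 61318.875
Sxy = Σxy − (Σx)(Σy)/n = 84753.5 − 81254.925 = 3498.575
b = Sxy/Sxx = 3498.575/61318.875 = 0.057055
a = ȳ − b·x̄ = 18.675 − 0.057055·543.875 = -12.356024

-12.3560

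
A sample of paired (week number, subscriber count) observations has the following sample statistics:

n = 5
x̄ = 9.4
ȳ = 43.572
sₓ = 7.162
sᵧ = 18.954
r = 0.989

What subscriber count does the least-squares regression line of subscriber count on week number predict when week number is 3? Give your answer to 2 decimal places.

b = r · sᵧ/sₓ = 0.989 · 18.954/7.162 = 2.617356
a = ȳ − b·x̄ = 43.572 − 2.617356·9.4 = 18.968851
ŷ(3) = a + b·3 = 18.968851 + 2.617356·3 = 26.820920

26.82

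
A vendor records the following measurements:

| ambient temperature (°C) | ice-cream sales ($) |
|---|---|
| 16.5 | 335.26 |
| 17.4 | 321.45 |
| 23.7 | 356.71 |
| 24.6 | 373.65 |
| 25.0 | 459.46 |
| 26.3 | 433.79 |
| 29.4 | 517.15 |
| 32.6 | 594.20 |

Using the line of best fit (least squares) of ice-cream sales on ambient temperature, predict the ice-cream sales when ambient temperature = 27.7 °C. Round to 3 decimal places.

n = 8, Σx = 195.5, Σy = 3391.67, Σxy = 86241.144, Σx² = 4985.67
Sxx = Σx² − (Σx)²/n = 4985.67 − 4777.53125 = 208.13875
Sxy = Σxy − (Σx)(Σy)/n = 86241.144 − 82883.935625 = 3357.208375
b = Sxy/Sxx = 3357.208375/208.13875 = 16.129665
a = ȳ − b·x̄ = 423.95875 − 16.129665·24.4375 = 29.790054
ŷ(27.7) = a + b·27.7 = 29.790054 + 16.129665·27.7 = 476.581783

476.582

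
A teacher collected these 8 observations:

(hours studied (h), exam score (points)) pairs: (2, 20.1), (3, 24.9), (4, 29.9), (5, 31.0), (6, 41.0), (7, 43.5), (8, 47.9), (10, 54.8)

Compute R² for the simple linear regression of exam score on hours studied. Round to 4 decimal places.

n = 8, Σx = 45, Σy = 293.1, Σxy = 1871.2, Σx² = 303, Σy² = 11749.73
Sxx = Σx² − (Σx)²/n = 303 − 253.125 = 49.875
Sxy = Σxy − (Σx)(Σy)/n = 1871.2 − 1648.6875 = 222.5125
Syy = Σy² − (Σy)²/n = 11749.73 − 10738.45125 = 1011.27875
R² = Sxy²/(Sxx·Syy) = (222.5125)²/(49.875·1011.27875) = 0.981646

0.9816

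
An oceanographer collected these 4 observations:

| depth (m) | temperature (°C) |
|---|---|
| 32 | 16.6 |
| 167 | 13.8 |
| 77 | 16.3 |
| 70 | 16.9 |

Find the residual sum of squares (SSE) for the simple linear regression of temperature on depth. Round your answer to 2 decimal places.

0.79

n = 4, Σx = 346, Σy = 63.6, Σxy = 5273.9, Σx² = 39742, Σy² = 1017.3
Sxx = Σx² − (Σx)²/n = 39742 − 29929 = 9813
Sxy = Σxy − (Σx)(Σy)/n = 5273.9 − 5501.4 = -227.5
Syy = Σy² − (Σy)²/n = 1017.3 − 1011.24 = 6.06
b = Sxy/Sxx = -227.5/9813 = -0.023184
SSE = Syy − b·Sxy = 6.06 − (-0.023184)·(-227.5) = 0.785746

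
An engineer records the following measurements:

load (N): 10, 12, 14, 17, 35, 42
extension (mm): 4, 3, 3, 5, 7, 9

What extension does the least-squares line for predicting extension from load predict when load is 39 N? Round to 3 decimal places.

n = 6, Σx = 130, Σy = 31, Σxy = 826, Σx² = 3718
Sxx = Σx² − (Σx)²/n = 3718 − 2816.666667 = 901.333333
Sxy = Σxy − (Σx)(Σy)/n = 826 − 671.666667 = 154.333333
b = Sxy/Sxx = 154.333333/901.333333 = 0.171228
a = ȳ − b·x̄ = 5.166667 − 0.171228·21.666667 = 1.456731
ŷ(39) = a + b·39 = 1.456731 + 0.171228·39 = 8.134615

8.135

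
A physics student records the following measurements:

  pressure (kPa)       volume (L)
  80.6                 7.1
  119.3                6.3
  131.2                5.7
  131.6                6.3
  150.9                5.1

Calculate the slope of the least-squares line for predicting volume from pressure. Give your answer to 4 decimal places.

-0.0266

n = 5, Σx = 613.6, Σy = 30.5, Σxy = 3670.36, Σx² = 78031.66
Sxx = Σx² − (Σx)²/n = 78031.66 − 75300.992 = 2730.668
Sxy = Σxy − (Σx)(Σy)/n = 3670.36 − 3742.96 = -72.6
b = Sxy/Sxx = -72.6/2730.668 = -0.026587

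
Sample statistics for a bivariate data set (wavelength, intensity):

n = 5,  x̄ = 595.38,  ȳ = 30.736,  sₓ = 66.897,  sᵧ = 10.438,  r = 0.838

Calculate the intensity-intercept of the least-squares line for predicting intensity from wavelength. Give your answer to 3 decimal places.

-47.112

b = r · sᵧ/sₓ = 0.838 · 10.438/66.897 = 0.130754
a = ȳ − b·x̄ = 30.736 − 0.130754·595.38 = -47.112260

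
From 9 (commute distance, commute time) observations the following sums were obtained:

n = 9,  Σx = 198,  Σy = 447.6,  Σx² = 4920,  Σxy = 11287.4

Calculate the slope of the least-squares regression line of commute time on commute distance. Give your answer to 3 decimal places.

2.554

Sxx = Σx² − (Σx)²/n = 4920 − 4356 = 564
Sxy = Σxy − (Σx)(Σy)/n = 11287.4 − 9847.2 = 1440.2
b = Sxy/Sxx = 1440.2/564 = 2.553546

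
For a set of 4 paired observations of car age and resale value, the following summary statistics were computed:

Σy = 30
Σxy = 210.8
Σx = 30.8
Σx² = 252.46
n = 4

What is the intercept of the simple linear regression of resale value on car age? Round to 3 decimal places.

Sxx = Σx² − (Σx)²/n = 252.46 − 237.16 = 15.3
Sxy = Σxy − (Σx)(Σy)/n = 210.8 − 231 = -20.2
b = Sxy/Sxx = -20.2/15.3 = -1.320261
a = ȳ − b·x̄ = 7.5 − (-1.320261)·7.7 = 17.666013

17.666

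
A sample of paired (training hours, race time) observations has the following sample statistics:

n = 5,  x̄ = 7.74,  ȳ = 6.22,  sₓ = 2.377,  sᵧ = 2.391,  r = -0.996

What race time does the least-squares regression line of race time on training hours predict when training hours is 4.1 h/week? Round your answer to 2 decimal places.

b = r · sᵧ/sₓ = -0.996 · 2.391/2.377 = -1.001866
a = ȳ − b·x̄ = 6.22 − (-1.001866)·7.74 = 13.974445
ŷ(4.1) = a + b·4.1 = 13.974445 + (-1.001866)·4.1 = 9.866793

9.87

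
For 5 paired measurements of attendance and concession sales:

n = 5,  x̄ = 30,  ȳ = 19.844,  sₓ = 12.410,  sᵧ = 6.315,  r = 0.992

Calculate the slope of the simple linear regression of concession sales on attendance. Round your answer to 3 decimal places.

0.505

b = r · sᵧ/sₓ = 0.992 · 6.315/12.41 = 0.504793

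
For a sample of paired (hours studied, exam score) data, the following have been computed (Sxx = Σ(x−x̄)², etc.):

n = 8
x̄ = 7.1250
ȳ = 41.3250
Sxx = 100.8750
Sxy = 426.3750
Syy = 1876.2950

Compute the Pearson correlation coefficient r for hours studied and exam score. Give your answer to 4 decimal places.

r = Sxy/√(Sxx·Syy) = 426.375/√(189271.258125) = 426.375/435.053167 = 0.980053

0.9801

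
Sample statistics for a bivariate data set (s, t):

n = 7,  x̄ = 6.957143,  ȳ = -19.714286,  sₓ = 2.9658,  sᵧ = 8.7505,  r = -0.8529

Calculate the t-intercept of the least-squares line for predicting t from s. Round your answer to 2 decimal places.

b = r · sᵧ/sₓ = -0.8529 · 8.7505/2.9658 = -2.516455
a = ȳ − b·x̄ = -19.714286 − (-2.516455)·6.957143 = -2.206951

-2.21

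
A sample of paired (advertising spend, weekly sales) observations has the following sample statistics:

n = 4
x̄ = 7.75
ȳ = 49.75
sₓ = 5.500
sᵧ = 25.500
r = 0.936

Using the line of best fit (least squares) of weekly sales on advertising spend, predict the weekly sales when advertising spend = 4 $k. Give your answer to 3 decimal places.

33.476

b = r · sᵧ/sₓ = 0.936 · 25.5/5.5 = 4.339636
a = ȳ − b·x̄ = 49.75 − 4.339636·7.75 = 16.117818
ŷ(4) = a + b·4 = 16.117818 + 4.339636·4 = 33.476364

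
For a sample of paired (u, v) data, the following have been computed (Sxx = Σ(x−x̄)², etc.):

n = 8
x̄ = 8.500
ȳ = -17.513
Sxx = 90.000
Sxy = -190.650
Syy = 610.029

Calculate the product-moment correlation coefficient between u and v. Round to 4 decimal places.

r = Sxy/√(Sxx·Syy) = -190.65/√(54902.61) = -190.65/234.313060 = -0.813655

-0.8137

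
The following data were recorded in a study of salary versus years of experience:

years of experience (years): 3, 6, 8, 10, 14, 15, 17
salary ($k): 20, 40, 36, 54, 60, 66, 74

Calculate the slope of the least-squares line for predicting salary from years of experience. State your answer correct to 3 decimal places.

3.589

n = 7, Σx = 73, Σy = 350, Σxy = 4216, Σx² = 919
Sxx = Σx² − (Σx)²/n = 919 − 761.285714 = 157.714286
Sxy = Σxy − (Σx)(Σy)/n = 4216 − 3650 = 566
b = Sxy/Sxx = 566/157.714286 = 3.588768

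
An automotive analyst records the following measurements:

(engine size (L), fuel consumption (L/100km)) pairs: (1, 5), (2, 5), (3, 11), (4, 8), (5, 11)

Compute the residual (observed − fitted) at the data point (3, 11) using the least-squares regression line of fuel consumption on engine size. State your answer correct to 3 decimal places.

n = 5, Σx = 15, Σy = 40, Σxy = 135, Σx² = 55
Sxx = Σx² − (Σx)²/n = 55 − 45 = 10
Sxy = Σxy − (Σx)(Σy)/n = 135 − 120 = 15
b = Sxy/Sxx = 15/10 = 1.5
a = ȳ − b·x̄ = 8 − 1.5·3 = 3.5
ŷ(3) = 3.5 + 1.5·3 = 8
residual = y − ŷ = 11 − 8 = 3

3.000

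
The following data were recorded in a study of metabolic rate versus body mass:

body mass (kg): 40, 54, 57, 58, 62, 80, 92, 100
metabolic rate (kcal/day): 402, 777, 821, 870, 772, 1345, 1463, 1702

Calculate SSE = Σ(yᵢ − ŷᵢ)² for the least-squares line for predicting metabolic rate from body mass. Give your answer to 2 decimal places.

32094.31

n = 8, Σx = 543, Σy = 8152, Σxy = 615555, Σx² = 39837, Σy² = 9638456
Sxx = Σx² − (Σx)²/n = 39837 − 36856.125 = 2980.875
Sxy = Σxy − (Σx)(Σy)/n = 615555 − 553317 = 62238
Syy = Σy² − (Σy)²/n = 9638456 − 8306888 = 1331568
b = Sxy/Sxx = 62238/2980.875 = 20.879104
SSE = Syy − b·Sxy = 1331568 − 20.879104·62238 = 32094.307208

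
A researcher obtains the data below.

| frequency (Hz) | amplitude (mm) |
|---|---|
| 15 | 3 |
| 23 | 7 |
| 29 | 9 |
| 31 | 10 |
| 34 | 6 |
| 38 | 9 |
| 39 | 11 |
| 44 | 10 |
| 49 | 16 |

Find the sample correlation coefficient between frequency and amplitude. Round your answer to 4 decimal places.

0.8527

n = 9, Σx = 302, Σy = 81, Σxy = 2976, Σx² = 11014, Σy² = 833
Sxx = Σx² − (Σx)²/n = 11014 − 10133.777778 = 880.222222
Sxy = Σxy − (Σx)(Σy)/n = 2976 − 2718 = 258
Syy = Σy² − (Σy)²/n = 833 − 729 = 104
r = Sxy/√(Sxx·Syy) = 258/√(91543.111111) = 258/302.560921 = 0.852721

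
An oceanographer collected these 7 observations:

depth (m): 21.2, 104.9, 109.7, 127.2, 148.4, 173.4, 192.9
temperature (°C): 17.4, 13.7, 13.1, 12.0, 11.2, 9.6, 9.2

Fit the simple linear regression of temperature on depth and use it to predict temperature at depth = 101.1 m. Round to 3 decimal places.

13.518

n = 7, Σx = 877.7, Σy = 86.2, Σxy = 9870.88, Σx² = 128967.91
Sxx = Σx² − (Σx)²/n = 128967.91 − 110051.041429 = 18916.868571
Sxy = Σxy − (Σx)(Σy)/n = 9870.88 − 10808.248571 = -937.368571
b = Sxy/Sxx = -937.368571/18916.868571 = -0.049552
a = ȳ − b·x̄ = 12.314286 − (-0.049552)·125.385714 = 18.527398
ŷ(101.1) = a + b·101.1 = 18.527398 + (-0.049552)·101.1 = 13.517691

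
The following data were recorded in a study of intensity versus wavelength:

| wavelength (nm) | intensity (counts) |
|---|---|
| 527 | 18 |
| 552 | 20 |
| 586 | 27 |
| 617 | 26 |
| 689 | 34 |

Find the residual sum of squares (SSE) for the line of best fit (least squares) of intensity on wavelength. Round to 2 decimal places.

10.37

n = 5, Σx = 2971, Σy = 125, Σxy = 75816, Σx² = 1781239, Σy² = 3285
Sxx = Σx² − (Σx)²/n = 1781239 − 1765368.2 = 15870.8
Sxy = Σxy − (Σx)(Σy)/n = 75816 − 74275 = 1541
Syy = Σy² − (Σy)²/n = 3285 − 3125 = 160
b = Sxy/Sxx = 1541/15870.8 = 0.097097
SSE = Syy − b·Sxy = 160 − 0.097097·1541 = 10.374209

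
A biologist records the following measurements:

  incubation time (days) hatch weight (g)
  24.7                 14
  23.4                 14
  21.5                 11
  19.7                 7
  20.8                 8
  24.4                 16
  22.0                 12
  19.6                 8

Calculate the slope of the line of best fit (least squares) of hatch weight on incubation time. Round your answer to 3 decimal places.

1.596

n = 8, Σx = 176.1, Σy = 90, Σxy = 2025.4, Σx² = 3904.15
Sxx = Σx² − (Σx)²/n = 3904.15 − 3876.40125 = 27.74875
Sxy = Σxy − (Σx)(Σy)/n = 2025.4 − 1981.125 = 44.275
b = Sxy/Sxx = 44.275/27.74875 = 1.595567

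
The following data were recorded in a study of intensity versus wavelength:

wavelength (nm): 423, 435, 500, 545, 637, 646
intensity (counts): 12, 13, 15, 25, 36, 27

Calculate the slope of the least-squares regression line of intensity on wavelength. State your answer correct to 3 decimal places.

0.092

n = 6, Σx = 3186, Σy = 128, Σxy = 72230, Σx² = 1738264
Sxx = Σx² − (Σx)²/n = 1738264 − 1691766 = 46498
Sxy = Σxy − (Σx)(Σy)/n = 72230 − 67968 = 4262
b = Sxy/Sxx = 4262/46498 = 0.091660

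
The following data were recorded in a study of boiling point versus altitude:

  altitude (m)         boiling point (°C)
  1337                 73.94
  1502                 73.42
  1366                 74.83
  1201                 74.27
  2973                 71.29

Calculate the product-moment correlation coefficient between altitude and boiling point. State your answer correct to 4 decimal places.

-0.9456

n = 5, Σx = 8379, Σy = 367.75, Σxy = 612495.84, Σx² = 16190659, Σy² = 27055.4459
Sxx = Σx² − (Σx)²/n = 16190659 − 14041528.2 = 2149130.8
Sxy = Σxy − (Σx)(Σy)/n = 612495.84 − 616275.45 = -3779.61
Syy = Σy² − (Σy)²/n = 27055.4459 − 27048.0125 = 7.4334
r = Sxy/√(Sxx·Syy) = -3779.61/√(15975348.88872) = -3779.61/3996.917423 = -0.945631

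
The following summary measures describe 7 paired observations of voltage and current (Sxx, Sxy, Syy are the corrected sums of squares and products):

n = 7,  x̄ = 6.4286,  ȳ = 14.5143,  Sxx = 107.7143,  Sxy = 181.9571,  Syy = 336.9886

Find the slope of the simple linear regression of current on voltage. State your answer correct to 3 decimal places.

1.689

b = Sxy/Sxx = 181.9571/107.7143 = 1.689257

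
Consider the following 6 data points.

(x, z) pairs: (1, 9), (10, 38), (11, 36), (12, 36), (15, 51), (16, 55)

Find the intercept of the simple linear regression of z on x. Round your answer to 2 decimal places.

n = 6, Σx = 65, Σy = 225, Σxy = 2862, Σx² = 847
Sxx = Σx² − (Σx)²/n = 847 − 704.166667 = 142.833333
Sxy = Σxy − (Σx)(Σy)/n = 2862 − 2437.5 = 424.5
b = Sxy/Sxx = 424.5/142.833333 = 2.971995
a = ȳ − b·x̄ = 37.5 − 2.971995·10.833333 = 5.303384

5.30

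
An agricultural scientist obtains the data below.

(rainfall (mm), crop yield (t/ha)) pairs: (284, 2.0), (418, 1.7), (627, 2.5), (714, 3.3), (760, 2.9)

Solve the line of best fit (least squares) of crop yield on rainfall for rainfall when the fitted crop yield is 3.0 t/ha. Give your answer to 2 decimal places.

n = 5, Σx = 2803, Σy = 12.4, Σxy = 7406.3, Σx² = 1735905
Sxx = Σx² − (Σx)²/n = 1735905 − 1571361.8 = 164543.2
Sxy = Σxy − (Σx)(Σy)/n = 7406.3 − 6951.44 = 454.86
b = Sxy/Sxx = 454.86/164543.2 = 0.002764
a = ȳ − b·x̄ = 2.48 − 0.002764·560.6 = 0.930288
Set a + b·x = 3.0: x = (3.0 − 0.930288) / 0.002764 = 748.707251

748.71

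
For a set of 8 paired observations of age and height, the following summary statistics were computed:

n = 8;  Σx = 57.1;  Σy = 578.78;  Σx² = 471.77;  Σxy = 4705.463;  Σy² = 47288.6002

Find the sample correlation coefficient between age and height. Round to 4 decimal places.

Sxx = Σx² − (Σx)²/n = 471.77 − 407.55125 = 64.21875
Sxy = Σxy − (Σx)(Σy)/n = 4705.463 − 4131.04225 = 574.42075
Syy = Σy² − (Σy)²/n = 47288.6002 − 41873.28605 = 5415.31415
r = Sxy/√(Sxx·Syy) = 574.42075/√(347764.705570) = 574.42075/589.715784 = 0.974064

0.9741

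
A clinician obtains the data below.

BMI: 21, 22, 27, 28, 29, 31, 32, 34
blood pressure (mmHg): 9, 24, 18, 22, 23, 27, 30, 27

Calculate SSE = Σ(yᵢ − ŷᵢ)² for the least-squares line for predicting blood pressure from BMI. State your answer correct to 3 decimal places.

n = 8, Σx = 224, Σy = 180, Σxy = 5201, Σx² = 6420, Σy² = 4352
Sxx = Σx² − (Σx)²/n = 6420 − 6272 = 148
Sxy = Σxy − (Σx)(Σy)/n = 5201 − 5040 = 161
Syy = Σy² − (Σy)²/n = 4352 − 4050 = 302
b = Sxy/Sxx = 161/148 = 1.087838
SSE = Syy − b·Sxy = 302 − 1.087838·161 = 126.858108

126.858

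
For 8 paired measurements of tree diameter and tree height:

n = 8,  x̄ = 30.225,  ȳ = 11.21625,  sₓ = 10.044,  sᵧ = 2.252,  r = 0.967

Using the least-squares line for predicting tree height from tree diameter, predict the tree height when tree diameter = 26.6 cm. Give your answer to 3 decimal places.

b = r · sᵧ/sₓ = 0.967 · 2.252/10.044 = 0.216814
a = ȳ − b·x̄ = 11.21625 − 0.216814·30.225 = 4.663034
ŷ(26.6) = a + b·26.6 = 4.663034 + 0.216814·26.6 = 10.430298

10.430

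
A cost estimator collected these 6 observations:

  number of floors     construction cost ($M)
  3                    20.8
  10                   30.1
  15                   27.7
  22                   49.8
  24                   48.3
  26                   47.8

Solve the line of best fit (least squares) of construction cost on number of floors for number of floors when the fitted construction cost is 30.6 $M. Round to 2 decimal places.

11.53

n = 6, Σx = 100, Σy = 224.5, Σxy = 4276.5, Σx² = 2070
Sxx = Σx² − (Σx)²/n = 2070 − 1666.666667 = 403.333333
Sxy = Σxy − (Σx)(Σy)/n = 4276.5 − 3741.666667 = 534.833333
b = Sxy/Sxx = 534.833333/403.333333 = 1.326033
a = ȳ − b·x̄ = 37.416667 − 1.326033·16.666667 = 15.316116
Set a + b·x = 30.6: x = (30.6 − 15.316116) / 1.326033 = 11.526021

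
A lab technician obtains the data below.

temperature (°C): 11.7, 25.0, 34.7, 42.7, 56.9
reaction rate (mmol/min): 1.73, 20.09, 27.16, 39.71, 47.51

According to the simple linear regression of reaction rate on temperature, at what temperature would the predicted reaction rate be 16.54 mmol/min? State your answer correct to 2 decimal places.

n = 5, Σx = 171, Σy = 136.2, Σxy = 5863.879, Σx² = 7026.88
Sxx = Σx² − (Σx)²/n = 7026.88 − 5848.2 = 1178.68
Sxy = Σxy − (Σx)(Σy)/n = 5863.879 − 4658.04 = 1205.839
b = Sxy/Sxx = 1205.839/1178.68 = 1.023042
a = ȳ − b·x̄ = 27.24 − 1.023042·34.2 = -7.748032
Set a + b·x = 16.54: x = (16.54 − (-7.748032)) / 1.023042 = 23.740995

23.74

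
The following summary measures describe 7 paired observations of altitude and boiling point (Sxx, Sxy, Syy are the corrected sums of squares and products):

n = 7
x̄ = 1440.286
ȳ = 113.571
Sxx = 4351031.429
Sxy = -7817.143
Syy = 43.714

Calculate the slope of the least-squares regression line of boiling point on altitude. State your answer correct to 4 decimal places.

b = Sxy/Sxx = -7817.143/4351031.429 = -0.001797

-0.0018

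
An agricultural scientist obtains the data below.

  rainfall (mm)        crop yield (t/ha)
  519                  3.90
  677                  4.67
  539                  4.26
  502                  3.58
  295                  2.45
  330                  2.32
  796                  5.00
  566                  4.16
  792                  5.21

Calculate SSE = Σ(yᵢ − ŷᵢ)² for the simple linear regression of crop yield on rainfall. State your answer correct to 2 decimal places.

n = 9, Σx = 5016, Σy = 35.55, Σxy = 21228.22, Σx² = 3047376, Σy² = 148.8175
Sxx = Σx² − (Σx)²/n = 3047376 − 2795584 = 251792
Sxy = Σxy − (Σx)(Σy)/n = 21228.22 − 19813.2 = 1415.02
Syy = Σy² − (Σy)²/n = 148.8175 − 140.4225 = 8.395
b = Sxy/Sxx = 1415.02/251792 = 0.005620
SSE = Syy − b·Sxy = 8.395 − 0.005620·1415.02 = 0.442874

0.44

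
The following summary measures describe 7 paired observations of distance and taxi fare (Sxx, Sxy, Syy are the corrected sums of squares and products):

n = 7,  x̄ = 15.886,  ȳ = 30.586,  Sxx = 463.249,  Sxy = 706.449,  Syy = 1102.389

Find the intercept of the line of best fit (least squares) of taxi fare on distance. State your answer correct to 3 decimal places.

6.360

b = Sxy/Sxx = 706.449/463.249 = 1.524988
a = ȳ − b·x̄ = 30.586 − 1.524988·15.886 = 6.360046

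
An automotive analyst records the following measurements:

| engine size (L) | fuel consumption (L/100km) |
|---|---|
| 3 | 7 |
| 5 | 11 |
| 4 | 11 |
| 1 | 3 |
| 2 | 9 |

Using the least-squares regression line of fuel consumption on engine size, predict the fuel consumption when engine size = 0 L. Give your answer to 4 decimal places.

n = 5, Σx = 15, Σy = 41, Σxy = 141, Σx² = 55
Sxx = Σx² − (Σx)²/n = 55 − 45 = 10
Sxy = Σxy − (Σx)(Σy)/n = 141 − 123 = 18
b = Sxy/Sxx = 18/10 = 1.8
a = ȳ − b·x̄ = 8.2 − 1.8·3 = 2.8
ŷ(0) = a + b·0 = 2.8 + 1.8·0 = 2.8

2.8000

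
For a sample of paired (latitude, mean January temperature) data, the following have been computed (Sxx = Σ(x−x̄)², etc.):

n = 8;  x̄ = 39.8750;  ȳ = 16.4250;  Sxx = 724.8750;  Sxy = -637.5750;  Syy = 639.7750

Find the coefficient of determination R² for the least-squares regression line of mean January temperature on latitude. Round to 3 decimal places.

0.877

R² = Sxy²/(Sxx·Syy) = (-637.575)²/(724.875·639.775) = 0.876541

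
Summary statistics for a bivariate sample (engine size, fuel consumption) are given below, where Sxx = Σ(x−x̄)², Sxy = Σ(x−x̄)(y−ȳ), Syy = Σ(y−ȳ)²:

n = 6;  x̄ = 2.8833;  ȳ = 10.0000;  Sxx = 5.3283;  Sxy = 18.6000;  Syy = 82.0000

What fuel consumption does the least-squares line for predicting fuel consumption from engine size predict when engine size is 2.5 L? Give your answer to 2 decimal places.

b = Sxy/Sxx = 18.6/5.3283 = 3.490794
a = ȳ − b·x̄ = 10 − 3.490794·2.8833 = -0.065008
ŷ(2.5) = a + b·2.5 = -0.065008 + 3.490794·2.5 = 8.661978

8.66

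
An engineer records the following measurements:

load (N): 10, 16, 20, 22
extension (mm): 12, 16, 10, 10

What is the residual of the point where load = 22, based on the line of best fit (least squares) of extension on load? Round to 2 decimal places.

-0.81

n = 4, Σx = 68, Σy = 48, Σxy = 796, Σx² = 1240
Sxx = Σx² − (Σx)²/n = 1240 − 1156 = 84
Sxy = Σxy − (Σx)(Σy)/n = 796 − 816 = -20
b = Sxy/Sxx = -20/84 = -0.238095
a = ȳ − b·x̄ = 12 − (-0.238095)·17 = 16.047619
ŷ(22) = 16.047619 + (-0.238095)·22 = 10.809524
residual = y − ŷ = 10 − 10.809524 = -0.809524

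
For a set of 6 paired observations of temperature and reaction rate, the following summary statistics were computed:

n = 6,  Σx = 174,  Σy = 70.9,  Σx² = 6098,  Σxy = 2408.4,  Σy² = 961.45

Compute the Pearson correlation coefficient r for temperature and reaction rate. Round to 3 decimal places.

Sxx = Σx² − (Σx)²/n = 6098 − 5046 = 1052
Sxy = Σxy − (Σx)(Σy)/n = 2408.4 − 2056.1 = 352.3
Syy = Σy² − (Σy)²/n = 961.45 − 837.801667 = 123.648333
r = Sxy/√(Sxx·Syy) = 352.3/√(130078.046667) = 352.3/360.663343 = 0.976811

0.977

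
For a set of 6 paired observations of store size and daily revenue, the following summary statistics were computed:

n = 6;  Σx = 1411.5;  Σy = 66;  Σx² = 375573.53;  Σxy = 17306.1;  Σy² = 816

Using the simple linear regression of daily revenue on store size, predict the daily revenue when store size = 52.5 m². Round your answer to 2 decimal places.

3.53

Sxx = Σx² − (Σx)²/n = 375573.53 − 332055.375 = 43518.155
Sxy = Σxy − (Σx)(Σy)/n = 17306.1 − 15526.5 = 1779.6
b = Sxy/Sxx = 1779.6/43518.155 = 0.040893
a = ȳ − b·x̄ = 11 − 0.040893·235.25 = 1.379856
ŷ(52.5) = a + b·52.5 = 1.379856 + 0.040893·52.5 = 3.526753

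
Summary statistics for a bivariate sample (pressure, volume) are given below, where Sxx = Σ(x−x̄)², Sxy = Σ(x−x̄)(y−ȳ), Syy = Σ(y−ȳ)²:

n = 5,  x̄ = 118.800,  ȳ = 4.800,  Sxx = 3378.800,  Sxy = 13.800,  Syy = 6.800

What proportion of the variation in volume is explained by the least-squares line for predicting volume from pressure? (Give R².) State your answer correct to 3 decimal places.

R² = Sxy²/(Sxx·Syy) = (13.8)²/(3378.8·6.8) = 0.008289

0.008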